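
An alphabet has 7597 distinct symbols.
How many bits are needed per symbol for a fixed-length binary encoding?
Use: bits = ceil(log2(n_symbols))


log2(7597) = 12.8912
Bracket: 2^12 = 4096 < 7597 <= 2^13 = 8192
So ceil(log2(7597)) = 13

bits = ceil(log2(7597)) = ceil(12.8912) = 13 bits


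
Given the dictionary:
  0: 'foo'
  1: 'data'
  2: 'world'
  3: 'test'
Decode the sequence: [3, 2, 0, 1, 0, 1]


Look up each index in the dictionary:
  3 -> 'test'
  2 -> 'world'
  0 -> 'foo'
  1 -> 'data'
  0 -> 'foo'
  1 -> 'data'

Decoded: "test world foo data foo data"


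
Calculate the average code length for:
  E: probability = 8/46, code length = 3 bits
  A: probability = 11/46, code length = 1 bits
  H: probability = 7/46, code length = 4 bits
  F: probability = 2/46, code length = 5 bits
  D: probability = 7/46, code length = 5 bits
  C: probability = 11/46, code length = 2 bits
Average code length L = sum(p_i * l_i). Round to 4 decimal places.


Weighted contributions p_i * l_i:
  E: (8/46) * 3 = 24/46
  A: (11/46) * 1 = 11/46
  H: (7/46) * 4 = 28/46
  F: (2/46) * 5 = 10/46
  D: (7/46) * 5 = 35/46
  C: (11/46) * 2 = 22/46
Sum = (24 + 11 + 28 + 10 + 35 + 22)/46 = 130/46

L = 130/46 = 2.8261 bits/symbol


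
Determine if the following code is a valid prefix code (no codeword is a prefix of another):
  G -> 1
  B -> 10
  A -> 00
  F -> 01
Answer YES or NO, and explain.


Checking each pair (does one codeword prefix another?):
  G='1' vs B='10': prefix -- VIOLATION

NO -- this is NOT a valid prefix code. G (1) is a prefix of B (10).


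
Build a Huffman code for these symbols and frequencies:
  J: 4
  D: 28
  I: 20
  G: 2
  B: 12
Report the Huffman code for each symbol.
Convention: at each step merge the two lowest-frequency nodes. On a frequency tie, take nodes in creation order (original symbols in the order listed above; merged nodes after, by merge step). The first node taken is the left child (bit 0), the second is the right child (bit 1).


Huffman tree construction:
Step 1: Merge G(2) + J(4) = 6
Step 2: Merge (G+J)(6) + B(12) = 18
Step 3: Merge ((G+J)+B)(18) + I(20) = 38
Step 4: Merge D(28) + (((G+J)+B)+I)(38) = 66
Read each symbol's code off the tree from the root (left child = 0, right child = 1).

Codes:
  J: 1001 (length 4)
  D: 0 (length 1)
  I: 11 (length 2)
  G: 1000 (length 4)
  B: 101 (length 3)
Average code length: 128/66 = 1.9394 bits/symbol


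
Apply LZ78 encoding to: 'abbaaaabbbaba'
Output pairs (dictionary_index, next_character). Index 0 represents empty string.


LZ78 encoding steps:
Dictionary: {0: ''}
Step 1: w='' (idx 0), next='a' -> output (0, 'a'), add 'a' as idx 1
Step 2: w='' (idx 0), next='b' -> output (0, 'b'), add 'b' as idx 2
Step 3: w='b' (idx 2), next='a' -> output (2, 'a'), add 'ba' as idx 3
Step 4: w='a' (idx 1), next='a' -> output (1, 'a'), add 'aa' as idx 4
Step 5: w='a' (idx 1), next='b' -> output (1, 'b'), add 'ab' as idx 5
Step 6: w='b' (idx 2), next='b' -> output (2, 'b'), add 'bb' as idx 6
Step 7: w='ab' (idx 5), next='a' -> output (5, 'a'), add 'aba' as idx 7


Encoded: [(0, 'a'), (0, 'b'), (2, 'a'), (1, 'a'), (1, 'b'), (2, 'b'), (5, 'a')]


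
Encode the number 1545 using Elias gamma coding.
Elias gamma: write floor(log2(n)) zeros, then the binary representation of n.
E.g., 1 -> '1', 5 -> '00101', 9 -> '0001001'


num_bits = floor(log2(1545)) + 1 = 11
leading_zeros = num_bits - 1 = 10
binary(1545) = 11000001001

Elias gamma(1545) = '0000000000' + '11000001001' = 000000000011000001001 (21 bits)


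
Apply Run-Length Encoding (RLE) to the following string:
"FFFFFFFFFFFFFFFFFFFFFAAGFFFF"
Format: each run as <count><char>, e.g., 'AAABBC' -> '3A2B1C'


Scanning runs left to right:
  i=0: run of 'F' x 21 -> '21F'
  i=21: run of 'A' x 2 -> '2A'
  i=23: run of 'G' x 1 -> '1G'
  i=24: run of 'F' x 4 -> '4F'

RLE = 21F2A1G4F


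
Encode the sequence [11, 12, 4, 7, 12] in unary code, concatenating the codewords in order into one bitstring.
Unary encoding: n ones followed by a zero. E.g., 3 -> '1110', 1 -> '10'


Encode each number as n ones followed by a terminating 0:
  11 -> 111111111110 (12 bits)
  12 -> 1111111111110 (13 bits)
  4 -> 11110 (5 bits)
  7 -> 11111110 (8 bits)
  12 -> 1111111111110 (13 bits)
Total length = 12 + 13 + 5 + 8 + 13 = 51 bits.

Unary([11, 12, 4, 7, 12]) = 111111111110111111111111011110111111101111111111110 (51 bits)


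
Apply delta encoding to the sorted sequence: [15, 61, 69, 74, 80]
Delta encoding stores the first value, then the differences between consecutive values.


First value: 15
Deltas:
  61 - 15 = 46
  69 - 61 = 8
  74 - 69 = 5
  80 - 74 = 6


Delta encoded: [15, 46, 8, 5, 6]


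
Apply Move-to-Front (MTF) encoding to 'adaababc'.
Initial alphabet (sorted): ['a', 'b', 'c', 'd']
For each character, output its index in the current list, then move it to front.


MTF encoding:
'a': index 0 in ['a', 'b', 'c', 'd'] -> ['a', 'b', 'c', 'd']
'd': index 3 in ['a', 'b', 'c', 'd'] -> ['d', 'a', 'b', 'c']
'a': index 1 in ['d', 'a', 'b', 'c'] -> ['a', 'd', 'b', 'c']
'a': index 0 in ['a', 'd', 'b', 'c'] -> ['a', 'd', 'b', 'c']
'b': index 2 in ['a', 'd', 'b', 'c'] -> ['b', 'a', 'd', 'c']
'a': index 1 in ['b', 'a', 'd', 'c'] -> ['a', 'b', 'd', 'c']
'b': index 1 in ['a', 'b', 'd', 'c'] -> ['b', 'a', 'd', 'c']
'c': index 3 in ['b', 'a', 'd', 'c'] -> ['c', 'b', 'a', 'd']


Output: [0, 3, 1, 0, 2, 1, 1, 3]


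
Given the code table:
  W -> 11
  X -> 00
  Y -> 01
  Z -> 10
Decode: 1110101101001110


Decoding:
11 -> W
10 -> Z
10 -> Z
11 -> W
01 -> Y
00 -> X
11 -> W
10 -> Z


Result: WZZWYXWZ


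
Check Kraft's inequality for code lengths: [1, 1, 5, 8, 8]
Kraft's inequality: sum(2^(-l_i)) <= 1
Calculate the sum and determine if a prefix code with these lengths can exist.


Sum = 2^(-1) + 2^(-1) + 2^(-5) + 2^(-8) + 2^(-8)
    = 0.5 + 0.5 + 0.03125 + 0.00390625 + 0.00390625
    = 266/256 = 1.0390625
Since 1.0390625 > 1, Kraft's inequality is NOT satisfied.
A prefix code with these lengths CANNOT exist.

Kraft sum = 1.0390625. Not satisfied.


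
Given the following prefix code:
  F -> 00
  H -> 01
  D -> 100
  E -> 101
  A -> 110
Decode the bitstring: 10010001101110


Decoding step by step:
Bits 100 -> D
Bits 100 -> D
Bits 01 -> H
Bits 101 -> E
Bits 110 -> A


Decoded message: DDHEA


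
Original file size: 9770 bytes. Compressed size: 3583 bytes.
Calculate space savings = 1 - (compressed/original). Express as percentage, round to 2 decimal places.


ratio = compressed/original = 3583/9770 = 0.366735
savings = 1 - ratio = 1 - 0.366735 = 0.633265
as a percentage: 0.633265 * 100 = 63.33%

Space savings = 1 - 3583/9770 = 63.33%


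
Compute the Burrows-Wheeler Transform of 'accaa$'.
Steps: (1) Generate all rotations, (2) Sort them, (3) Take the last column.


Rotations (sorted):
  0: $accaa -> last char: a
  1: a$acca -> last char: a
  2: aa$acc -> last char: c
  3: accaa$ -> last char: $
  4: caa$ac -> last char: c
  5: ccaa$a -> last char: a


BWT = aac$ca


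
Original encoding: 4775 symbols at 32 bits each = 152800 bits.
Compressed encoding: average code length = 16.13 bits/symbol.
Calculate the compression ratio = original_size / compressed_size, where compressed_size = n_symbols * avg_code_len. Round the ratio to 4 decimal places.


original_size = n_symbols * orig_bits = 4775 * 32 = 152800 bits
compressed_size = n_symbols * avg_code_len = 4775 * 16.13 = 77020.75 bits
ratio = original_size / compressed_size = 152800 / 77020.75 = 1.9839

Compression ratio = 1.9839


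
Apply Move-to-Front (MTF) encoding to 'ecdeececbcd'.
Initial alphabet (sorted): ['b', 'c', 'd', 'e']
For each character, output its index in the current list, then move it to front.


MTF encoding:
'e': index 3 in ['b', 'c', 'd', 'e'] -> ['e', 'b', 'c', 'd']
'c': index 2 in ['e', 'b', 'c', 'd'] -> ['c', 'e', 'b', 'd']
'd': index 3 in ['c', 'e', 'b', 'd'] -> ['d', 'c', 'e', 'b']
'e': index 2 in ['d', 'c', 'e', 'b'] -> ['e', 'd', 'c', 'b']
'e': index 0 in ['e', 'd', 'c', 'b'] -> ['e', 'd', 'c', 'b']
'c': index 2 in ['e', 'd', 'c', 'b'] -> ['c', 'e', 'd', 'b']
'e': index 1 in ['c', 'e', 'd', 'b'] -> ['e', 'c', 'd', 'b']
'c': index 1 in ['e', 'c', 'd', 'b'] -> ['c', 'e', 'd', 'b']
'b': index 3 in ['c', 'e', 'd', 'b'] -> ['b', 'c', 'e', 'd']
'c': index 1 in ['b', 'c', 'e', 'd'] -> ['c', 'b', 'e', 'd']
'd': index 3 in ['c', 'b', 'e', 'd'] -> ['d', 'c', 'b', 'e']


Output: [3, 2, 3, 2, 0, 2, 1, 1, 3, 1, 3]


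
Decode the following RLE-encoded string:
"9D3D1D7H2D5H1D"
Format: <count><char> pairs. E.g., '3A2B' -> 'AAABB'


Expanding each <count><char> pair:
  9D -> 'DDDDDDDDD'
  3D -> 'DDD'
  1D -> 'D'
  7H -> 'HHHHHHH'
  2D -> 'DD'
  5H -> 'HHHHH'
  1D -> 'D'

Decoded = DDDDDDDDDDDDDHHHHHHHDDHHHHHD


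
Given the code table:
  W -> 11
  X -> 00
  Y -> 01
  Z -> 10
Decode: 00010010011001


Decoding:
00 -> X
01 -> Y
00 -> X
10 -> Z
01 -> Y
10 -> Z
01 -> Y


Result: XYXZYZY


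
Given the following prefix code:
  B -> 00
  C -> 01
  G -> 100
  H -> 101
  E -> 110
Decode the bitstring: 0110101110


Decoding step by step:
Bits 01 -> C
Bits 101 -> H
Bits 01 -> C
Bits 110 -> E


Decoded message: CHCE


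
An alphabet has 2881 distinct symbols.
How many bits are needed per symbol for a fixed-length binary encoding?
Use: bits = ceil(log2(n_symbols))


log2(2881) = 11.4924
Bracket: 2^11 = 2048 < 2881 <= 2^12 = 4096
So ceil(log2(2881)) = 12

bits = ceil(log2(2881)) = ceil(11.4924) = 12 bits


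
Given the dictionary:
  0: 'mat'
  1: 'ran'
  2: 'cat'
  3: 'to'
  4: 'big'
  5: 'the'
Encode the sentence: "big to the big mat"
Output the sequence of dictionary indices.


Look up each word in the dictionary:
  'big' -> 4
  'to' -> 3
  'the' -> 5
  'big' -> 4
  'mat' -> 0

Encoded: [4, 3, 5, 4, 0]


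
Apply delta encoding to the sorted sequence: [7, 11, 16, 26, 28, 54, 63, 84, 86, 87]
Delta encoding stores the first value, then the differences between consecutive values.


First value: 7
Deltas:
  11 - 7 = 4
  16 - 11 = 5
  26 - 16 = 10
  28 - 26 = 2
  54 - 28 = 26
  63 - 54 = 9
  84 - 63 = 21
  86 - 84 = 2
  87 - 86 = 1


Delta encoded: [7, 4, 5, 10, 2, 26, 9, 21, 2, 1]


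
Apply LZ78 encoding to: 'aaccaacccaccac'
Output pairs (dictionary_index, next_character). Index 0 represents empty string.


LZ78 encoding steps:
Dictionary: {0: ''}
Step 1: w='' (idx 0), next='a' -> output (0, 'a'), add 'a' as idx 1
Step 2: w='a' (idx 1), next='c' -> output (1, 'c'), add 'ac' as idx 2
Step 3: w='' (idx 0), next='c' -> output (0, 'c'), add 'c' as idx 3
Step 4: w='a' (idx 1), next='a' -> output (1, 'a'), add 'aa' as idx 4
Step 5: w='c' (idx 3), next='c' -> output (3, 'c'), add 'cc' as idx 5
Step 6: w='c' (idx 3), next='a' -> output (3, 'a'), add 'ca' as idx 6
Step 7: w='cc' (idx 5), next='a' -> output (5, 'a'), add 'cca' as idx 7
Step 8: w='c' (idx 3), end of input -> output (3, '')


Encoded: [(0, 'a'), (1, 'c'), (0, 'c'), (1, 'a'), (3, 'c'), (3, 'a'), (5, 'a'), (3, '')]


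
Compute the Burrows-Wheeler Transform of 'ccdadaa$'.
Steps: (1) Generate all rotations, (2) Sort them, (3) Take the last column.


Rotations (sorted):
  0: $ccdadaa -> last char: a
  1: a$ccdada -> last char: a
  2: aa$ccdad -> last char: d
  3: adaa$ccd -> last char: d
  4: ccdadaa$ -> last char: $
  5: cdadaa$c -> last char: c
  6: daa$ccda -> last char: a
  7: dadaa$cc -> last char: c


BWT = aadd$cac


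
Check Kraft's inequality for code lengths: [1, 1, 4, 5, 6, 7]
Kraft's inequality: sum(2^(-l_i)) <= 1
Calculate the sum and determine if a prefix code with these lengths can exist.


Sum = 2^(-1) + 2^(-1) + 2^(-4) + 2^(-5) + 2^(-6) + 2^(-7)
    = 0.5 + 0.5 + 0.0625 + 0.03125 + 0.015625 + 0.0078125
    = 143/128 = 1.1171875
Since 1.1171875 > 1, Kraft's inequality is NOT satisfied.
A prefix code with these lengths CANNOT exist.

Kraft sum = 1.1171875. Not satisfied.


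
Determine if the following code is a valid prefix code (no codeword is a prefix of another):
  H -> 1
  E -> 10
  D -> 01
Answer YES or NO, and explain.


Checking each pair (does one codeword prefix another?):
  H='1' vs E='10': prefix -- VIOLATION

NO -- this is NOT a valid prefix code. H (1) is a prefix of E (10).


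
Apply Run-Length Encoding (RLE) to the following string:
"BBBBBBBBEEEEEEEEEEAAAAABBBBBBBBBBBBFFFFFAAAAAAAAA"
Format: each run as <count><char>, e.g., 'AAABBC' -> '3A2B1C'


Scanning runs left to right:
  i=0: run of 'B' x 8 -> '8B'
  i=8: run of 'E' x 10 -> '10E'
  i=18: run of 'A' x 5 -> '5A'
  i=23: run of 'B' x 12 -> '12B'
  i=35: run of 'F' x 5 -> '5F'
  i=40: run of 'A' x 9 -> '9A'

RLE = 8B10E5A12B5F9A


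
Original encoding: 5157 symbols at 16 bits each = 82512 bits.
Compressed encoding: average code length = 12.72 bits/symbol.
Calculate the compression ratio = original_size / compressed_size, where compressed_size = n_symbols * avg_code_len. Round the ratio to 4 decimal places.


original_size = n_symbols * orig_bits = 5157 * 16 = 82512 bits
compressed_size = n_symbols * avg_code_len = 5157 * 12.72 = 65597.04 bits
ratio = original_size / compressed_size = 82512 / 65597.04 = 1.2579

Compression ratio = 1.2579


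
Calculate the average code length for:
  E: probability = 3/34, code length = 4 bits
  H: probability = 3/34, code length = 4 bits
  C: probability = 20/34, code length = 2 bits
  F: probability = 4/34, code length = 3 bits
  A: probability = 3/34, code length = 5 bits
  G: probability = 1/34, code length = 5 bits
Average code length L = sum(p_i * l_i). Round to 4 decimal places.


Weighted contributions p_i * l_i:
  E: (3/34) * 4 = 12/34
  H: (3/34) * 4 = 12/34
  C: (20/34) * 2 = 40/34
  F: (4/34) * 3 = 12/34
  A: (3/34) * 5 = 15/34
  G: (1/34) * 5 = 5/34
Sum = (12 + 12 + 40 + 12 + 15 + 5)/34 = 96/34

L = 96/34 = 2.8235 bits/symbol


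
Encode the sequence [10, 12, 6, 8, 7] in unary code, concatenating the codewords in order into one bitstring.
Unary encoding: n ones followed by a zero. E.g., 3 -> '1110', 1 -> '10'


Encode each number as n ones followed by a terminating 0:
  10 -> 11111111110 (11 bits)
  12 -> 1111111111110 (13 bits)
  6 -> 1111110 (7 bits)
  8 -> 111111110 (9 bits)
  7 -> 11111110 (8 bits)
Total length = 11 + 13 + 7 + 9 + 8 = 48 bits.

Unary([10, 12, 6, 8, 7]) = 111111111101111111111110111111011111111011111110 (48 bits)


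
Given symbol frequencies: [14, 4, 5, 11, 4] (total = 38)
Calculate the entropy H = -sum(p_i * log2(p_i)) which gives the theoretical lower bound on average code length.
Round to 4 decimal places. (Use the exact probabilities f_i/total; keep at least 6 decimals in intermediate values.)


Per-symbol terms -p_i * log2(p_i) with p_i = f_i/38:
  p = 14/38 = 0.368421: log2(p) = -1.440573, -p*log2(p) = 0.530737
  p = 4/38 = 0.105263: log2(p) = -3.247928, -p*log2(p) = 0.341887
  p = 5/38 = 0.131579: log2(p) = -2.925999, -p*log2(p) = 0.385000
  p = 11/38 = 0.289474: log2(p) = -1.788496, -p*log2(p) = 0.517722
  p = 4/38 = 0.105263: log2(p) = -3.247928, -p*log2(p) = 0.341887
H = 0.530737 + 0.341887 + 0.385000 + 0.517722 + 0.341887 = 2.117233

H = 2.1172 bits/symbol


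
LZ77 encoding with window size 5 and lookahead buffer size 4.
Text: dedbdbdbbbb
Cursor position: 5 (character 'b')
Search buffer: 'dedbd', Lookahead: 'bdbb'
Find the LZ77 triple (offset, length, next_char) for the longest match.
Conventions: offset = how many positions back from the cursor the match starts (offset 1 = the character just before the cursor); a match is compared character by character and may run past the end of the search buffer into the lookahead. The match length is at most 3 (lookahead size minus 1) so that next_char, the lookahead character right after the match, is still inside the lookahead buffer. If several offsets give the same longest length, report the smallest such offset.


Try each offset into the search buffer:
  offset=1 (pos 4, char 'd'): match length 0
  offset=2 (pos 3, char 'b'): match length 3
  offset=3 (pos 2, char 'd'): match length 0
  offset=4 (pos 1, char 'e'): match length 0
  offset=5 (pos 0, char 'd'): match length 0
Longest match has length 3 at offset 2.
next_char = character at position 5 + 3 = 8 -> 'b'

Best match: offset=2, length=3 (matching 'bdb' starting at position 3)
LZ77 triple: (2, 3, 'b')


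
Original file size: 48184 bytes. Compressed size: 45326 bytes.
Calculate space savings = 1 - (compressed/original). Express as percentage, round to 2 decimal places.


ratio = compressed/original = 45326/48184 = 0.940686
savings = 1 - ratio = 1 - 0.940686 = 0.059314
as a percentage: 0.059314 * 100 = 5.93%

Space savings = 1 - 45326/48184 = 5.93%


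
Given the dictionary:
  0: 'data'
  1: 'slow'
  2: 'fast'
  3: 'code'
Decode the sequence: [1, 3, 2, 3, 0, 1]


Look up each index in the dictionary:
  1 -> 'slow'
  3 -> 'code'
  2 -> 'fast'
  3 -> 'code'
  0 -> 'data'
  1 -> 'slow'

Decoded: "slow code fast code data slow"


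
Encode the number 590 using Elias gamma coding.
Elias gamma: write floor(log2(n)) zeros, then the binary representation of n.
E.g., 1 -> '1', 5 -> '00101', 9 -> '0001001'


num_bits = floor(log2(590)) + 1 = 10
leading_zeros = num_bits - 1 = 9
binary(590) = 1001001110

Elias gamma(590) = '000000000' + '1001001110' = 0000000001001001110 (19 bits)


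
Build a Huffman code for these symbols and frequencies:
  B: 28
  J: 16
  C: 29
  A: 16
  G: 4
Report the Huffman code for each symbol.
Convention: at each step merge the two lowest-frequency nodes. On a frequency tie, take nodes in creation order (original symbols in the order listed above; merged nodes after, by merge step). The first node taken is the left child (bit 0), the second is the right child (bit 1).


Huffman tree construction:
Step 1: Merge G(4) + J(16) = 20
Step 2: Merge A(16) + (G+J)(20) = 36
Step 3: Merge B(28) + C(29) = 57
Step 4: Merge (A+(G+J))(36) + (B+C)(57) = 93
Read each symbol's code off the tree from the root (left child = 0, right child = 1).

Codes:
  B: 10 (length 2)
  J: 011 (length 3)
  C: 11 (length 2)
  A: 00 (length 2)
  G: 010 (length 3)
Average code length: 206/93 = 2.2151 bits/symbol


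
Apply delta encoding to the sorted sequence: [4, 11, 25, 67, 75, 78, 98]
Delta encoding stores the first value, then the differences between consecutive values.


First value: 4
Deltas:
  11 - 4 = 7
  25 - 11 = 14
  67 - 25 = 42
  75 - 67 = 8
  78 - 75 = 3
  98 - 78 = 20


Delta encoded: [4, 7, 14, 42, 8, 3, 20]


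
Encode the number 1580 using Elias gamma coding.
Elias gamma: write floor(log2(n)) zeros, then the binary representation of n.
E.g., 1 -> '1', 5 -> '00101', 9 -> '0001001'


num_bits = floor(log2(1580)) + 1 = 11
leading_zeros = num_bits - 1 = 10
binary(1580) = 11000101100

Elias gamma(1580) = '0000000000' + '11000101100' = 000000000011000101100 (21 bits)


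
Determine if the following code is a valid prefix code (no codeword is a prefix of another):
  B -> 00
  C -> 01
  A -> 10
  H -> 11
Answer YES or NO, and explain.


Checking each pair (does one codeword prefix another?):
  B='00' vs C='01': no prefix
  B='00' vs A='10': no prefix
  B='00' vs H='11': no prefix
  C='01' vs B='00': no prefix
  C='01' vs A='10': no prefix
  C='01' vs H='11': no prefix
  A='10' vs B='00': no prefix
  A='10' vs C='01': no prefix
  A='10' vs H='11': no prefix
  H='11' vs B='00': no prefix
  H='11' vs C='01': no prefix
  H='11' vs A='10': no prefix
No violation found over all pairs.

YES -- this is a valid prefix code. No codeword is a prefix of any other codeword.


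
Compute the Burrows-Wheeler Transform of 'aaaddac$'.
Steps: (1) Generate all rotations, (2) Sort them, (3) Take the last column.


Rotations (sorted):
  0: $aaaddac -> last char: c
  1: aaaddac$ -> last char: $
  2: aaddac$a -> last char: a
  3: ac$aaadd -> last char: d
  4: addac$aa -> last char: a
  5: c$aaadda -> last char: a
  6: dac$aaad -> last char: d
  7: ddac$aaa -> last char: a


BWT = c$adaada


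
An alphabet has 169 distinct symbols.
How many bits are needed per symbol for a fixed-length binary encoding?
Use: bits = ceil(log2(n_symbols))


log2(169) = 7.4009
Bracket: 2^7 = 128 < 169 <= 2^8 = 256
So ceil(log2(169)) = 8

bits = ceil(log2(169)) = ceil(7.4009) = 8 bits


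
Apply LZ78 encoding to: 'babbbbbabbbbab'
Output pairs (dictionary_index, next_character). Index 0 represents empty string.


LZ78 encoding steps:
Dictionary: {0: ''}
Step 1: w='' (idx 0), next='b' -> output (0, 'b'), add 'b' as idx 1
Step 2: w='' (idx 0), next='a' -> output (0, 'a'), add 'a' as idx 2
Step 3: w='b' (idx 1), next='b' -> output (1, 'b'), add 'bb' as idx 3
Step 4: w='bb' (idx 3), next='b' -> output (3, 'b'), add 'bbb' as idx 4
Step 5: w='a' (idx 2), next='b' -> output (2, 'b'), add 'ab' as idx 5
Step 6: w='bbb' (idx 4), next='a' -> output (4, 'a'), add 'bbba' as idx 6
Step 7: w='b' (idx 1), end of input -> output (1, '')


Encoded: [(0, 'b'), (0, 'a'), (1, 'b'), (3, 'b'), (2, 'b'), (4, 'a'), (1, '')]


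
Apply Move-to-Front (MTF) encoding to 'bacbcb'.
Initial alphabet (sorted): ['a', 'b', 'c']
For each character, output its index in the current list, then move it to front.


MTF encoding:
'b': index 1 in ['a', 'b', 'c'] -> ['b', 'a', 'c']
'a': index 1 in ['b', 'a', 'c'] -> ['a', 'b', 'c']
'c': index 2 in ['a', 'b', 'c'] -> ['c', 'a', 'b']
'b': index 2 in ['c', 'a', 'b'] -> ['b', 'c', 'a']
'c': index 1 in ['b', 'c', 'a'] -> ['c', 'b', 'a']
'b': index 1 in ['c', 'b', 'a'] -> ['b', 'c', 'a']


Output: [1, 1, 2, 2, 1, 1]


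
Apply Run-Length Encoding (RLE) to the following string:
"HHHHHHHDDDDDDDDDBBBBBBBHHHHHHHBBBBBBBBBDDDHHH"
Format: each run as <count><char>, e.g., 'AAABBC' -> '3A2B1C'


Scanning runs left to right:
  i=0: run of 'H' x 7 -> '7H'
  i=7: run of 'D' x 9 -> '9D'
  i=16: run of 'B' x 7 -> '7B'
  i=23: run of 'H' x 7 -> '7H'
  i=30: run of 'B' x 9 -> '9B'
  i=39: run of 'D' x 3 -> '3D'
  i=42: run of 'H' x 3 -> '3H'

RLE = 7H9D7B7H9B3D3H


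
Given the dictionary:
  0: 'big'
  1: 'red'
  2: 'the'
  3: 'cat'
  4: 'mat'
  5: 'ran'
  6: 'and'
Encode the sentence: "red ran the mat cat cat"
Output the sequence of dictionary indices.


Look up each word in the dictionary:
  'red' -> 1
  'ran' -> 5
  'the' -> 2
  'mat' -> 4
  'cat' -> 3
  'cat' -> 3

Encoded: [1, 5, 2, 4, 3, 3]


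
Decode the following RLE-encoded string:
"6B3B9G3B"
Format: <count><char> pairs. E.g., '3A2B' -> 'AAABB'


Expanding each <count><char> pair:
  6B -> 'BBBBBB'
  3B -> 'BBB'
  9G -> 'GGGGGGGGG'
  3B -> 'BBB'

Decoded = BBBBBBBBBGGGGGGGGGBBB


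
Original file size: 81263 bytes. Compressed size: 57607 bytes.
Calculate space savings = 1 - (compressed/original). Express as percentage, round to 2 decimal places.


ratio = compressed/original = 57607/81263 = 0.708896
savings = 1 - ratio = 1 - 0.708896 = 0.291104
as a percentage: 0.291104 * 100 = 29.11%

Space savings = 1 - 57607/81263 = 29.11%


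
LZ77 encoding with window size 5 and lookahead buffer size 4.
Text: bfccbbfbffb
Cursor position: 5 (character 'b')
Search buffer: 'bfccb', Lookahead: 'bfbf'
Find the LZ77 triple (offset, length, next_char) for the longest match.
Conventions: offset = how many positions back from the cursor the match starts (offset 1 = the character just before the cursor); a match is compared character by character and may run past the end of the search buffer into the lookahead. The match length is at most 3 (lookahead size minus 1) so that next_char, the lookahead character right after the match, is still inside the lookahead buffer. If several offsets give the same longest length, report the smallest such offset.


Try each offset into the search buffer:
  offset=1 (pos 4, char 'b'): match length 1
  offset=2 (pos 3, char 'c'): match length 0
  offset=3 (pos 2, char 'c'): match length 0
  offset=4 (pos 1, char 'f'): match length 0
  offset=5 (pos 0, char 'b'): match length 2
Longest match has length 2 at offset 5.
next_char = character at position 5 + 2 = 7 -> 'b'

Best match: offset=5, length=2 (matching 'bf' starting at position 0)
LZ77 triple: (5, 2, 'b')


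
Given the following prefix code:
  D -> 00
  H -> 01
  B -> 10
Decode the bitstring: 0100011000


Decoding step by step:
Bits 01 -> H
Bits 00 -> D
Bits 01 -> H
Bits 10 -> B
Bits 00 -> D


Decoded message: HDHBD


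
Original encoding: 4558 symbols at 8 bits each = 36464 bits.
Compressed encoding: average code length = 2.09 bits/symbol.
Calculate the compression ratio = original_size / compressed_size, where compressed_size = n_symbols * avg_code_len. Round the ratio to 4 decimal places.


original_size = n_symbols * orig_bits = 4558 * 8 = 36464 bits
compressed_size = n_symbols * avg_code_len = 4558 * 2.09 = 9526.22 bits
ratio = original_size / compressed_size = 36464 / 9526.22 = 3.8278

Compression ratio = 3.8278


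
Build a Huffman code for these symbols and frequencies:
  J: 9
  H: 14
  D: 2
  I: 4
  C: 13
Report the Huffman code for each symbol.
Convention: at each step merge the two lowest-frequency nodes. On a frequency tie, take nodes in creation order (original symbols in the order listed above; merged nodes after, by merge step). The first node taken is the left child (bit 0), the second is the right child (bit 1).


Huffman tree construction:
Step 1: Merge D(2) + I(4) = 6
Step 2: Merge (D+I)(6) + J(9) = 15
Step 3: Merge C(13) + H(14) = 27
Step 4: Merge ((D+I)+J)(15) + (C+H)(27) = 42
Read each symbol's code off the tree from the root (left child = 0, right child = 1).

Codes:
  J: 01 (length 2)
  H: 11 (length 2)
  D: 000 (length 3)
  I: 001 (length 3)
  C: 10 (length 2)
Average code length: 90/42 = 2.1429 bits/symbol


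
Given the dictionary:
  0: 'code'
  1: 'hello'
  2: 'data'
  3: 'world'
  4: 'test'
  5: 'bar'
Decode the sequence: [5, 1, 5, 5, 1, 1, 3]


Look up each index in the dictionary:
  5 -> 'bar'
  1 -> 'hello'
  5 -> 'bar'
  5 -> 'bar'
  1 -> 'hello'
  1 -> 'hello'
  3 -> 'world'

Decoded: "bar hello bar bar hello hello world"


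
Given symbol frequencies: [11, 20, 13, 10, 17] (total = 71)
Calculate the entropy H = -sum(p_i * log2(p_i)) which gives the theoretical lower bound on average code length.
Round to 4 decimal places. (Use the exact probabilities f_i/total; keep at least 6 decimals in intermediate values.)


Per-symbol terms -p_i * log2(p_i) with p_i = f_i/71:
  p = 11/71 = 0.154930: log2(p) = -2.690316, -p*log2(p) = 0.416809
  p = 20/71 = 0.281690: log2(p) = -1.827819, -p*log2(p) = 0.514879
  p = 13/71 = 0.183099: log2(p) = -2.449307, -p*log2(p) = 0.448465
  p = 10/71 = 0.140845: log2(p) = -2.827819, -p*log2(p) = 0.398284
  p = 17/71 = 0.239437: log2(p) = -2.062284, -p*log2(p) = 0.493786
H = 0.416809 + 0.514879 + 0.448465 + 0.398284 + 0.493786 = 2.272223

H = 2.2722 bits/symbol


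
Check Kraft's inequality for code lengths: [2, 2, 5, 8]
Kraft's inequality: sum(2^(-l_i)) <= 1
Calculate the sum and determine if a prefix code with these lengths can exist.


Sum = 2^(-2) + 2^(-2) + 2^(-5) + 2^(-8)
    = 0.25 + 0.25 + 0.03125 + 0.00390625
    = 137/256 = 0.53515625
Since 0.53515625 <= 1, Kraft's inequality IS satisfied.
A prefix code with these lengths CAN exist.

Kraft sum = 0.53515625. Satisfied.


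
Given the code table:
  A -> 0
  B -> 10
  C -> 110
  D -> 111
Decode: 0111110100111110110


Decoding:
0 -> A
111 -> D
110 -> C
10 -> B
0 -> A
111 -> D
110 -> C
110 -> C


Result: ADCBADCC


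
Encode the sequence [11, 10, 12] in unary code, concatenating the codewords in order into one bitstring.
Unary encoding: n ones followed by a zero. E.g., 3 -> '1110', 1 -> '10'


Encode each number as n ones followed by a terminating 0:
  11 -> 111111111110 (12 bits)
  10 -> 11111111110 (11 bits)
  12 -> 1111111111110 (13 bits)
Total length = 12 + 11 + 13 = 36 bits.

Unary([11, 10, 12]) = 111111111110111111111101111111111110 (36 bits)


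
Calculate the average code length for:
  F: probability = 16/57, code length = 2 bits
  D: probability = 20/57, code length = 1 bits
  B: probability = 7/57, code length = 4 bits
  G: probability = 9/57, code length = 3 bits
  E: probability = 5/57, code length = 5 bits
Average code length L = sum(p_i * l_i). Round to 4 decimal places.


Weighted contributions p_i * l_i:
  F: (16/57) * 2 = 32/57
  D: (20/57) * 1 = 20/57
  B: (7/57) * 4 = 28/57
  G: (9/57) * 3 = 27/57
  E: (5/57) * 5 = 25/57
Sum = (32 + 20 + 28 + 27 + 25)/57 = 132/57

L = 132/57 = 2.3158 bits/symbol


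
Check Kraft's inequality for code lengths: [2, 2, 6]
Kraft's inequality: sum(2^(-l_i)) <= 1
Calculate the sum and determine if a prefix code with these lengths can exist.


Sum = 2^(-2) + 2^(-2) + 2^(-6)
    = 0.25 + 0.25 + 0.015625
    = 33/64 = 0.515625
Since 0.515625 <= 1, Kraft's inequality IS satisfied.
A prefix code with these lengths CAN exist.

Kraft sum = 0.515625. Satisfied.


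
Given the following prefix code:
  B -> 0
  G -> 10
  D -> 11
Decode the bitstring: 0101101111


Decoding step by step:
Bits 0 -> B
Bits 10 -> G
Bits 11 -> D
Bits 0 -> B
Bits 11 -> D
Bits 11 -> D


Decoded message: BGDBDD


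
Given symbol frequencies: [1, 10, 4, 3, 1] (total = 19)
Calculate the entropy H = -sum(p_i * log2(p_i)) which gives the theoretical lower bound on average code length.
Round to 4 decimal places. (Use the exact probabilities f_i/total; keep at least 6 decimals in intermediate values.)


Per-symbol terms -p_i * log2(p_i) with p_i = f_i/19:
  p = 1/19 = 0.052632: log2(p) = -4.247928, -p*log2(p) = 0.223575
  p = 10/19 = 0.526316: log2(p) = -0.925999, -p*log2(p) = 0.487368
  p = 4/19 = 0.210526: log2(p) = -2.247928, -p*log2(p) = 0.473248
  p = 3/19 = 0.157895: log2(p) = -2.662965, -p*log2(p) = 0.420468
  p = 1/19 = 0.052632: log2(p) = -4.247928, -p*log2(p) = 0.223575
H = 0.223575 + 0.487368 + 0.473248 + 0.420468 + 0.223575 = 1.828234

H = 1.8282 bits/symbol


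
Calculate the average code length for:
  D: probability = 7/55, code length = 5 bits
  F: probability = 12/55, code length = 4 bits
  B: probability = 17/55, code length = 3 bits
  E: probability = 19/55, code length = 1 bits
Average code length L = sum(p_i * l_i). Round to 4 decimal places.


Weighted contributions p_i * l_i:
  D: (7/55) * 5 = 35/55
  F: (12/55) * 4 = 48/55
  B: (17/55) * 3 = 51/55
  E: (19/55) * 1 = 19/55
Sum = (35 + 48 + 51 + 19)/55 = 153/55

L = 153/55 = 2.7818 bits/symbol


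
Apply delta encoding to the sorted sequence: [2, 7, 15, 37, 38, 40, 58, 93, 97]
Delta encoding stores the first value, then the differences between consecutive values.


First value: 2
Deltas:
  7 - 2 = 5
  15 - 7 = 8
  37 - 15 = 22
  38 - 37 = 1
  40 - 38 = 2
  58 - 40 = 18
  93 - 58 = 35
  97 - 93 = 4


Delta encoded: [2, 5, 8, 22, 1, 2, 18, 35, 4]


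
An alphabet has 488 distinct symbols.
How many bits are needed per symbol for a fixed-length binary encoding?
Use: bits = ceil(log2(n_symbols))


log2(488) = 8.9307
Bracket: 2^8 = 256 < 488 <= 2^9 = 512
So ceil(log2(488)) = 9

bits = ceil(log2(488)) = ceil(8.9307) = 9 bits


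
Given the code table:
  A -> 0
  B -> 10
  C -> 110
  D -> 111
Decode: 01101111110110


Decoding:
0 -> A
110 -> C
111 -> D
111 -> D
0 -> A
110 -> C


Result: ACDDAC


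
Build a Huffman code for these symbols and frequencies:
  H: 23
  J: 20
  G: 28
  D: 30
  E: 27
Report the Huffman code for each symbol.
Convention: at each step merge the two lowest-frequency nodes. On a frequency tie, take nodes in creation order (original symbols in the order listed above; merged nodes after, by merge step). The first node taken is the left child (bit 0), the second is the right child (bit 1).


Huffman tree construction:
Step 1: Merge J(20) + H(23) = 43
Step 2: Merge E(27) + G(28) = 55
Step 3: Merge D(30) + (J+H)(43) = 73
Step 4: Merge (E+G)(55) + (D+(J+H))(73) = 128
Read each symbol's code off the tree from the root (left child = 0, right child = 1).

Codes:
  H: 111 (length 3)
  J: 110 (length 3)
  G: 01 (length 2)
  D: 10 (length 2)
  E: 00 (length 2)
Average code length: 299/128 = 2.3359 bits/symbol


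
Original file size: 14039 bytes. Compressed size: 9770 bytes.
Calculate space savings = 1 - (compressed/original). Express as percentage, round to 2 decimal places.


ratio = compressed/original = 9770/14039 = 0.695919
savings = 1 - ratio = 1 - 0.695919 = 0.304081
as a percentage: 0.304081 * 100 = 30.41%

Space savings = 1 - 9770/14039 = 30.41%


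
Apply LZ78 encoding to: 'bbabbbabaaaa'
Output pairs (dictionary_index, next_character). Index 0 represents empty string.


LZ78 encoding steps:
Dictionary: {0: ''}
Step 1: w='' (idx 0), next='b' -> output (0, 'b'), add 'b' as idx 1
Step 2: w='b' (idx 1), next='a' -> output (1, 'a'), add 'ba' as idx 2
Step 3: w='b' (idx 1), next='b' -> output (1, 'b'), add 'bb' as idx 3
Step 4: w='ba' (idx 2), next='b' -> output (2, 'b'), add 'bab' as idx 4
Step 5: w='' (idx 0), next='a' -> output (0, 'a'), add 'a' as idx 5
Step 6: w='a' (idx 5), next='a' -> output (5, 'a'), add 'aa' as idx 6
Step 7: w='a' (idx 5), end of input -> output (5, '')


Encoded: [(0, 'b'), (1, 'a'), (1, 'b'), (2, 'b'), (0, 'a'), (5, 'a'), (5, '')]


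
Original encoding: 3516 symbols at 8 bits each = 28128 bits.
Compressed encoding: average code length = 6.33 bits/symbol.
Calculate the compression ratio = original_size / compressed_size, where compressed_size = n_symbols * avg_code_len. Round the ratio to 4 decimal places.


original_size = n_symbols * orig_bits = 3516 * 8 = 28128 bits
compressed_size = n_symbols * avg_code_len = 3516 * 6.33 = 22256.28 bits
ratio = original_size / compressed_size = 28128 / 22256.28 = 1.2638

Compression ratio = 1.2638


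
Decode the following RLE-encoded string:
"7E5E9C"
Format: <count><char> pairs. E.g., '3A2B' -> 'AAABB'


Expanding each <count><char> pair:
  7E -> 'EEEEEEE'
  5E -> 'EEEEE'
  9C -> 'CCCCCCCCC'

Decoded = EEEEEEEEEEEECCCCCCCCC


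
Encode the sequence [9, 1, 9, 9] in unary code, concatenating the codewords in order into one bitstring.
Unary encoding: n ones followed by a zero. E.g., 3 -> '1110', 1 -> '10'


Encode each number as n ones followed by a terminating 0:
  9 -> 1111111110 (10 bits)
  1 -> 10 (2 bits)
  9 -> 1111111110 (10 bits)
  9 -> 1111111110 (10 bits)
Total length = 10 + 2 + 10 + 10 = 32 bits.

Unary([9, 1, 9, 9]) = 11111111101011111111101111111110 (32 bits)


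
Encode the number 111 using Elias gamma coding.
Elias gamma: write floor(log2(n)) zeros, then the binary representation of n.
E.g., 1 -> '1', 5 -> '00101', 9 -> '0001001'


num_bits = floor(log2(111)) + 1 = 7
leading_zeros = num_bits - 1 = 6
binary(111) = 1101111

Elias gamma(111) = '000000' + '1101111' = 0000001101111 (13 bits)


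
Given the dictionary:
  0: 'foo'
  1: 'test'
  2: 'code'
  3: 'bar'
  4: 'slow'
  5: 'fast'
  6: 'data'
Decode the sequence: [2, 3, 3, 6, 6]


Look up each index in the dictionary:
  2 -> 'code'
  3 -> 'bar'
  3 -> 'bar'
  6 -> 'data'
  6 -> 'data'

Decoded: "code bar bar data data"


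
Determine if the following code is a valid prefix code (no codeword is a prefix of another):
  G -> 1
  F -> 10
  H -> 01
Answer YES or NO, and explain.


Checking each pair (does one codeword prefix another?):
  G='1' vs F='10': prefix -- VIOLATION

NO -- this is NOT a valid prefix code. G (1) is a prefix of F (10).


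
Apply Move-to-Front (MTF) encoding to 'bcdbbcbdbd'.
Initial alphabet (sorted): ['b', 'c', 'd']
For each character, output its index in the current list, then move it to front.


MTF encoding:
'b': index 0 in ['b', 'c', 'd'] -> ['b', 'c', 'd']
'c': index 1 in ['b', 'c', 'd'] -> ['c', 'b', 'd']
'd': index 2 in ['c', 'b', 'd'] -> ['d', 'c', 'b']
'b': index 2 in ['d', 'c', 'b'] -> ['b', 'd', 'c']
'b': index 0 in ['b', 'd', 'c'] -> ['b', 'd', 'c']
'c': index 2 in ['b', 'd', 'c'] -> ['c', 'b', 'd']
'b': index 1 in ['c', 'b', 'd'] -> ['b', 'c', 'd']
'd': index 2 in ['b', 'c', 'd'] -> ['d', 'b', 'c']
'b': index 1 in ['d', 'b', 'c'] -> ['b', 'd', 'c']
'd': index 1 in ['b', 'd', 'c'] -> ['d', 'b', 'c']


Output: [0, 1, 2, 2, 0, 2, 1, 2, 1, 1]


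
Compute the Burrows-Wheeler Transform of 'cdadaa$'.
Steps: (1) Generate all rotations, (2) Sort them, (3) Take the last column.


Rotations (sorted):
  0: $cdadaa -> last char: a
  1: a$cdada -> last char: a
  2: aa$cdad -> last char: d
  3: adaa$cd -> last char: d
  4: cdadaa$ -> last char: $
  5: daa$cda -> last char: a
  6: dadaa$c -> last char: c


BWT = aadd$ac


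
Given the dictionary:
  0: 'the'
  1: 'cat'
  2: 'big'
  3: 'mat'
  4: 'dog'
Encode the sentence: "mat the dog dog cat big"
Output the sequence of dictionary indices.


Look up each word in the dictionary:
  'mat' -> 3
  'the' -> 0
  'dog' -> 4
  'dog' -> 4
  'cat' -> 1
  'big' -> 2

Encoded: [3, 0, 4, 4, 1, 2]


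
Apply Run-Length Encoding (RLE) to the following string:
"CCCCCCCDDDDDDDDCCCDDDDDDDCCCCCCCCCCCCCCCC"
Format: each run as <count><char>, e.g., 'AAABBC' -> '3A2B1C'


Scanning runs left to right:
  i=0: run of 'C' x 7 -> '7C'
  i=7: run of 'D' x 8 -> '8D'
  i=15: run of 'C' x 3 -> '3C'
  i=18: run of 'D' x 7 -> '7D'
  i=25: run of 'C' x 16 -> '16C'

RLE = 7C8D3C7D16C


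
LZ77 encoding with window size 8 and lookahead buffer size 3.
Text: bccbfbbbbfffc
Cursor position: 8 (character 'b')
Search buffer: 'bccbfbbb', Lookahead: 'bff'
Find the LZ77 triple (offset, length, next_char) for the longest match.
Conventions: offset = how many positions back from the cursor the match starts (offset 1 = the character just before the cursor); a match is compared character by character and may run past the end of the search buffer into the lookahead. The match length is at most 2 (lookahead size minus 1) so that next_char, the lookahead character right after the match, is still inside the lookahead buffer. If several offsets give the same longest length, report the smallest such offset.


Try each offset into the search buffer:
  offset=1 (pos 7, char 'b'): match length 1
  offset=2 (pos 6, char 'b'): match length 1
  offset=3 (pos 5, char 'b'): match length 1
  offset=4 (pos 4, char 'f'): match length 0
  offset=5 (pos 3, char 'b'): match length 2
  offset=6 (pos 2, char 'c'): match length 0
  offset=7 (pos 1, char 'c'): match length 0
  offset=8 (pos 0, char 'b'): match length 1
Longest match has length 2 at offset 5.
next_char = character at position 8 + 2 = 10 -> 'f'

Best match: offset=5, length=2 (matching 'bf' starting at position 3)
LZ77 triple: (5, 2, 'f')


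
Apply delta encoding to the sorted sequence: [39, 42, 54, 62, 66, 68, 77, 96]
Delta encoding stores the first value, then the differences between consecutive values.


First value: 39
Deltas:
  42 - 39 = 3
  54 - 42 = 12
  62 - 54 = 8
  66 - 62 = 4
  68 - 66 = 2
  77 - 68 = 9
  96 - 77 = 19


Delta encoded: [39, 3, 12, 8, 4, 2, 9, 19]


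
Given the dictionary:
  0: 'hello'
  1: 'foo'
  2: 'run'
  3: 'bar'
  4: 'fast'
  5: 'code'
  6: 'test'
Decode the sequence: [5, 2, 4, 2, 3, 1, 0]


Look up each index in the dictionary:
  5 -> 'code'
  2 -> 'run'
  4 -> 'fast'
  2 -> 'run'
  3 -> 'bar'
  1 -> 'foo'
  0 -> 'hello'

Decoded: "code run fast run bar foo hello"


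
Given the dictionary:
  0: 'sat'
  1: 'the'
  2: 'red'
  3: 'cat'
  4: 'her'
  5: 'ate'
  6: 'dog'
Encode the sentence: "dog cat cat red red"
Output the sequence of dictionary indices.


Look up each word in the dictionary:
  'dog' -> 6
  'cat' -> 3
  'cat' -> 3
  'red' -> 2
  'red' -> 2

Encoded: [6, 3, 3, 2, 2]


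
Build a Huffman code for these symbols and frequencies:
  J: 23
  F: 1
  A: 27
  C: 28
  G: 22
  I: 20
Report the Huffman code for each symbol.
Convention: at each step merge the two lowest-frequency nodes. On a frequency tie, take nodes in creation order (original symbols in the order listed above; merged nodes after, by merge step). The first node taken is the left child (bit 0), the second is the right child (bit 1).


Huffman tree construction:
Step 1: Merge F(1) + I(20) = 21
Step 2: Merge (F+I)(21) + G(22) = 43
Step 3: Merge J(23) + A(27) = 50
Step 4: Merge C(28) + ((F+I)+G)(43) = 71
Step 5: Merge (J+A)(50) + (C+((F+I)+G))(71) = 121
Read each symbol's code off the tree from the root (left child = 0, right child = 1).

Codes:
  J: 00 (length 2)
  F: 1100 (length 4)
  A: 01 (length 2)
  C: 10 (length 2)
  G: 111 (length 3)
  I: 1101 (length 4)
Average code length: 306/121 = 2.5289 bits/symbol
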